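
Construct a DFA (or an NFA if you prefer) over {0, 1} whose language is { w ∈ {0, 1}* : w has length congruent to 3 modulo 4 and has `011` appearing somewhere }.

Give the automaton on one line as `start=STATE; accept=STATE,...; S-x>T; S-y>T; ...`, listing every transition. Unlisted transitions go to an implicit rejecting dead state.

start=q0; accept=q8; q0-0>q1; q0-1>q2; q1-0>q3; q1-1>q4; q2-0>q3; q2-1>q5; q3-0>q6; q3-1>q7; q4-0>q6; q4-1>q8; q5-0>q6; q5-1>q9; q6-0>q10; q6-1>q11; q7-0>q10; q7-1>q12; q8-0>q12; q8-1>q12; q9-0>q10; q9-1>q0; q10-0>q1; q10-1>q13; q11-0>q1; q11-1>q14; q12-0>q14; q12-1>q14; q13-0>q3; q13-1>q15; q14-0>q15; q14-1>q15; q15-0>q8; q15-1>q8

Run two small machines in parallel and take their product. The first has 4 states tracking the input length modulo 4; the second has 4 states tracking whether and how much of `011` has been seen. A product state is a pair (one from each), accepting exactly when both do.
          0    1  
>  q0     q1   q2 
   q1     q3   q4 
   q2     q3   q5 
   q3     q6   q7 
   q4     q6   q8 
   q5     q6   q9 
   q6    q10  q11 
   q7    q10  q12 
 * q8    q12  q12 
   q9    q10   q0 
   q10    q1  q13 
   q11    q1  q14 
   q12   q14  q14 
   q13    q3  q15 
   q14   q15  q15 
   q15    q8   q8 
(> = start, * = accepting)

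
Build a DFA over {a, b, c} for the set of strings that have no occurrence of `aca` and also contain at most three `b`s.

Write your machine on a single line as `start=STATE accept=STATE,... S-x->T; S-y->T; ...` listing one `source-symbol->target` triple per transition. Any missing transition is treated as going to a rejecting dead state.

Run two small machines in parallel and take their product. One (4 states) tracks partial matches of the forbidden pattern `aca`; the other (5 states) tracks the count of `b`s, saturating at 4. Each combined state is a pair, one component from each; accept when both components accept.
20 states suffice.
          a    b    c  
>* S0     S1   S2   S0 
 * S1     S1   S2   S3 
 * S2     S4   S5   S2 
 * S3     S6   S2   S0 
 * S4     S4   S5   S7 
 * S5     S8   S9   S5 
   S6     S6  S10   S6 
 * S7    S10   S5   S2 
 * S8     S8   S9  S11 
 * S9    S12  S13   S9 
   S10   S10  S14  S10 
 * S11   S14   S9   S5 
 * S12   S12  S13  S15 
   S13   S16  S13  S13 
   S14   S14  S17  S14 
 * S15   S17  S13   S9 
   S16   S16  S13  S18 
   S17   S17  S19  S17 
   S18   S19  S13  S13 
   S19   S19  S19  S19 
(> = start, * = accepting)

start=S0; accept=S0,S1,S2,S3,S4,S5,S7,S8,S9,S11,S12,S15; S0-a->S1; S0-b->S2; S0-c->S0; S1-a->S1; S1-b->S2; S1-c->S3; S2-a->S4; S2-b->S5; S2-c->S2; S3-a->S6; S3-b->S2; S3-c->S0; S4-a->S4; S4-b->S5; S4-c->S7; S5-a->S8; S5-b->S9; S5-c->S5; S6-a->S6; S6-b->S10; S6-c->S6; S7-a->S10; S7-b->S5; S7-c->S2; S8-a->S8; S8-b->S9; S8-c->S11; S9-a->S12; S9-b->S13; S9-c->S9; S10-a->S10; S10-b->S14; S10-c->S10; S11-a->S14; S11-b->S9; S11-c->S5; S12-a->S12; S12-b->S13; S12-c->S15; S13-a->S16; S13-b->S13; S13-c->S13; S14-a->S14; S14-b->S17; S14-c->S14; S15-a->S17; S15-b->S13; S15-c->S9; S16-a->S16; S16-b->S13; S16-c->S18; S17-a->S17; S17-b->S19; S17-c->S17; S18-a->S19; S18-b->S13; S18-c->S13; S19-a->S19; S19-b->S19; S19-c->S19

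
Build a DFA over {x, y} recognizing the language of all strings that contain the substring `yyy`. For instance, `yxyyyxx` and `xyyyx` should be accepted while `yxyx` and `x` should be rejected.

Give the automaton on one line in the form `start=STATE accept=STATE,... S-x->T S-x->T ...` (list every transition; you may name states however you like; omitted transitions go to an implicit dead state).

start=q0 accept=q3 q0-x->q0 q0-y->q1 q1-x->q0 q1-y->q2 q2-x->q0 q2-y->q3 q3-x->q3 q3-y->q3

States q0..q2 record the length of the longest prefix of `yyy` that matches the current input suffix. Reaching q3 means `yyy` has been seen, and we stay there forever. Accept from q3.
        x   y  
>  q0   q0  q1 
   q1   q0  q2 
   q2   q0  q3 
 * q3   q3  q3 
(> = start, * = accepting)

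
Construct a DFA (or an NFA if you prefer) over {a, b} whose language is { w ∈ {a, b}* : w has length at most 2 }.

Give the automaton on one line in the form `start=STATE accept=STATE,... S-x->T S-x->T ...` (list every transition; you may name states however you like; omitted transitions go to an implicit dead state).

start=q0 accept=q0,q1,q2 q0-a->q1 q0-b->q1 q1-a->q2 q1-b->q2 q2-a->q3 q2-b->q3 q3-a->q3 q3-b->q3

We only need to distinguish lengths 0, 1, …, 2, and '>2'. Chain q0 → q1 → q2 → q3 on every symbol, with q3 looping. Accepting states: {q0, q1, q2}.
With 4 states:
        a   b  
>* q0   q1  q1 
 * q1   q2  q2 
 * q2   q3  q3 
   q3   q3  q3 
(> = start, * = accepting)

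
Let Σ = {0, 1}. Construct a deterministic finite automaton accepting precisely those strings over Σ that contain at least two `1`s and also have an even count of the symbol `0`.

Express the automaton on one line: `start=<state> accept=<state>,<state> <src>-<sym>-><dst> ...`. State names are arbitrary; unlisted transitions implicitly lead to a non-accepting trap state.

Handle the two conditions separately and then intersect. One (4 states) tracks the count of `1`s, saturating at 3; the other (2 states) tracks the count of `0`s modulo 2. Each combined state is a pair, one component from each; accept when both components accept.
An 8-state machine:
        0   1  
>  s0   s1  s2 
   s1   s0  s3 
   s2   s3  s4 
   s3   s2  s5 
 * s4   s5  s6 
   s5   s4  s7 
 * s6   s7  s6 
   s7   s6  s7 
(> = start, * = accepting)

start=s0 accept=s4,s6 s0-0->s1 s0-1->s2 s1-0->s0 s1-1->s3 s2-0->s3 s2-1->s4 s3-0->s2 s3-1->s5 s4-0->s5 s4-1->s6 s5-0->s4 s5-1->s7 s6-0->s7 s6-1->s6 s7-0->s6 s7-1->s7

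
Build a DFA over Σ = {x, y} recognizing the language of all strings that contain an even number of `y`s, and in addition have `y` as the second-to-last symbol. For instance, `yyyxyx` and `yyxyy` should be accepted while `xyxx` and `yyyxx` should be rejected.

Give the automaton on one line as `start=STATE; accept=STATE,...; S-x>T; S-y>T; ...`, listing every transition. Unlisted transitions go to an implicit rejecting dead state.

start=s0; accept=s3,s5; s0-x>s0; s0-y>s1; s1-x>s2; s1-y>s3; s2-x>s2; s2-y>s4; s3-x>s5; s3-y>s1; s4-x>s5; s4-y>s1; s5-x>s0; s5-y>s1

Build one automaton per condition and run them in lockstep. One (2 states) tracks the count of `y`s modulo 2; the other (7 states) tracks the last 2 symbols read. Each combined state is a pair, one component from each; accept when both components accept. Equivalent product states are then merged.
A 6-state machine:
        x   y  
>  s0   s0  s1 
   s1   s2  s3 
   s2   s2  s4 
 * s3   s5  s1 
   s4   s5  s1 
 * s5   s0  s1 
(> = start, * = accepting)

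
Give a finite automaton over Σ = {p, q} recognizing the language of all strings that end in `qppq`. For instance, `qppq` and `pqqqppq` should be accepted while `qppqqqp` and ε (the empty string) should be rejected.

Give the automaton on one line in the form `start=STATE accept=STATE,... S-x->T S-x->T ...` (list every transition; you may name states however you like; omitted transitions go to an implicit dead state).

Remember how much of `qppq` the current input suffix matches. State S0 means no match yet; S1 means the last symbol is `q`; S2 means the last 2 symbols are `qp`; S3 means the last 3 symbols are `qpp`; S4 means the last 4 symbols are `qppq`. Only S4 accepts. On a mismatch, fall back to the longest proper suffix that is still a prefix of `qppq`.
With 5 states:
        p   q  
>  S0   S0  S1 
   S1   S2  S1 
   S2   S3  S1 
   S3   S0  S4 
 * S4   S2  S1 
(> = start, * = accepting)

start=S0 accept=S4 S0-p->S0 S0-q->S1 S1-p->S2 S1-q->S1 S2-p->S3 S2-q->S1 S3-p->S0 S3-q->S4 S4-p->S2 S4-q->S1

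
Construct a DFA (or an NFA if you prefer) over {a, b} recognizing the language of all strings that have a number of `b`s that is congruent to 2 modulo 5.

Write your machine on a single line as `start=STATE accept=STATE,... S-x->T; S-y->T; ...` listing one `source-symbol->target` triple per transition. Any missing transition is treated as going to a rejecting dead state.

Keep the running count of `b`s modulo 5: each `b` advances along the cycle q0 → q1 → q2 → q3 → q4 → q0 while other symbols loop. Accept at q2.
A 5-state machine:
        a   b  
>  q0   q0  q1 
   q1   q1  q2 
 * q2   q2  q3 
   q3   q3  q4 
   q4   q4  q0 
(> = start, * = accepting)

start=q0; accept=q2; q0-a->q0; q0-b->q1; q1-a->q1; q1-b->q2; q2-a->q2; q2-b->q3; q3-a->q3; q3-b->q4; q4-a->q4; q4-b->q0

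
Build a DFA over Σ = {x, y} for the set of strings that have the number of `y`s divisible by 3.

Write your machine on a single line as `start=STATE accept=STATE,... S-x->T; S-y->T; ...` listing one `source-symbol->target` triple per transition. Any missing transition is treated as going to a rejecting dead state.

The only thing that matters is how many `y`s have appeared, reduced mod 3. Use one state per residue: A for 0, …, C for 2. Reading `y` moves to the next residue; anything else stays put. A is accepting.
       x  y 
>* A   A  B 
   B   B  C 
   C   C  A 
(> = start, * = accepting)

start=A; accept=A; A-x->A; A-y->B; B-x->B; B-y->C; C-x->C; C-y->A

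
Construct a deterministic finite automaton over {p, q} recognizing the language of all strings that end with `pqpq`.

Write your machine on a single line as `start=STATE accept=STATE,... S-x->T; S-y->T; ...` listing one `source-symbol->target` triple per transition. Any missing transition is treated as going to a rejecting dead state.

start=A; accept=E; A-p->B; A-q->A; B-p->B; B-q->C; C-p->D; C-q->A; D-p->B; D-q->E; E-p->D; E-q->A

Remember how much of `pqpq` the current input suffix matches. State A means no match yet; B means the last symbol is `p`; C means the last 2 symbols are `pq`; D means the last 3 symbols are `pqp`; E means the last 4 symbols are `pqpq`. Only E accepts. On a mismatch, fall back to the longest proper suffix that is still a prefix of `pqpq`.
With 5 states:
       p  q 
>  A   B  A 
   B   B  C 
   C   D  A 
   D   B  E 
 * E   D  A 
(> = start, * = accepting)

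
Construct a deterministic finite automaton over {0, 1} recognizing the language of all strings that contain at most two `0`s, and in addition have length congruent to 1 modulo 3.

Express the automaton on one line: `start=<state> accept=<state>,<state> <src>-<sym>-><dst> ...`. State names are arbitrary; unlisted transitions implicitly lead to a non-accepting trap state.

Run two small machines in parallel and take their product. One (4 states) tracks the count of `0`s, saturating at 3; the other (3 states) tracks the input length modulo 3. Each combined state is a pair, one component from each; accept when both components accept.
12 states suffice.
          0    1  
>  q0     q1   q2 
 * q1     q3   q4 
 * q2     q4   q5 
   q3     q6   q7 
   q4     q7   q8 
   q5     q8   q0 
   q6     q9   q9 
   q7     q9  q10 
   q8    q10   q1 
   q9    q11  q11 
 * q10   q11   q3 
   q11    q6   q6 
(> = start, * = accepting)

start=q0 accept=q1,q2,q10 q0-0->q1 q0-1->q2 q1-0->q3 q1-1->q4 q2-0->q4 q2-1->q5 q3-0->q6 q3-1->q7 q4-0->q7 q4-1->q8 q5-0->q8 q5-1->q0 q6-0->q9 q6-1->q9 q7-0->q9 q7-1->q10 q8-0->q10 q8-1->q1 q9-0->q11 q9-1->q11 q10-0->q11 q10-1->q3 q11-0->q6 q11-1->q6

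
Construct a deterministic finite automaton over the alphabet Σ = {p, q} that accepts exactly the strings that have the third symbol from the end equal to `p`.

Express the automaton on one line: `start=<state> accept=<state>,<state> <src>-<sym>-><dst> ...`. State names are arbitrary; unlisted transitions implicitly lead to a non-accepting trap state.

Because acceptance depends on a position counted from the end, the machine has to buffer the most recent 3 symbols. Make each state the string of the last up-to-3 symbols read; on input `x` shift the window left and append `x`. Accept when the buffered window has length 3 and begins with `p`.
15 states suffice.
          p    q  
>  s0     s1   s2 
   s1     s3   s4 
   s2     s5   s6 
   s3     s7   s8 
   s4     s9  s10 
   s5    s11  s12 
   s6    s13  s14 
 * s7     s7   s8 
 * s8     s9  s10 
 * s9    s11  s12 
 * s10   s13  s14 
   s11    s7   s8 
   s12    s9  s10 
   s13   s11  s12 
   s14   s13  s14 
(> = start, * = accepting)

start=s0 accept=s7,s8,s9,s10 s0-p->s1 s0-q->s2 s1-p->s3 s1-q->s4 s2-p->s5 s2-q->s6 s3-p->s7 s3-q->s8 s4-p->s9 s4-q->s10 s5-p->s11 s5-q->s12 s6-p->s13 s6-q->s14 s7-p->s7 s7-q->s8 s8-p->s9 s8-q->s10 s9-p->s11 s9-q->s12 s10-p->s13 s10-q->s14 s11-p->s7 s11-q->s8 s12-p->s9 s12-q->s10 s13-p->s11 s13-q->s12 s14-p->s13 s14-q->s14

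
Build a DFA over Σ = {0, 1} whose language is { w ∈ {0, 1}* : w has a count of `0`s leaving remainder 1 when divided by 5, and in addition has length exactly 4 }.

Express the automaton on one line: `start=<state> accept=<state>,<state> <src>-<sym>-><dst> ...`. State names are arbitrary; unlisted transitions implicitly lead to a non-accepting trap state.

Handle the two conditions separately and then intersect. The first has 5 states tracking the count of `0`s modulo 5; the second has 6 states tracking the input length, saturating at 5. A product state is a pair (one from each), accepting exactly when both do. After merging equivalent states the machine shrinks.
9 states suffice.
        0   1  
>  q0   q1  q2 
   q1   q3  q4 
   q2   q4  q5 
   q3   q3  q3 
   q4   q3  q6 
   q5   q6  q7 
   q6   q3  q8 
   q7   q8  q3 
 * q8   q3  q3 
(> = start, * = accepting)

start=q0 accept=q8 q0-0->q1 q0-1->q2 q1-0->q3 q1-1->q4 q2-0->q4 q2-1->q5 q3-0->q3 q3-1->q3 q4-0->q3 q4-1->q6 q5-0->q6 q5-1->q7 q6-0->q3 q6-1->q8 q7-0->q8 q7-1->q3 q8-0->q3 q8-1->q3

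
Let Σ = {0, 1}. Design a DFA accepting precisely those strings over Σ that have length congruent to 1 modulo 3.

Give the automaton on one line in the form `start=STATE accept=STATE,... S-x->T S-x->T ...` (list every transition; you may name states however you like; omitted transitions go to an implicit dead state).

Only the length mod 3 matters, so use a 3-cycle: from any state, every input symbol moves to the next state, wrapping q2 back to q0. Mark q1 accepting.
With 3 states:
        0   1  
>  q0   q1  q1 
 * q1   q2  q2 
   q2   q0  q0 
(> = start, * = accepting)

start=q0 accept=q1 q0-0->q1 q0-1->q1 q1-0->q2 q1-1->q2 q2-0->q0 q2-1->q0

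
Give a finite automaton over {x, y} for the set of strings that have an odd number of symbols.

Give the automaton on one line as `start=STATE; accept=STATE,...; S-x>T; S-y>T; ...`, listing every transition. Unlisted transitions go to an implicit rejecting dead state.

start=s0; accept=s1; s0-x>s1; s0-y>s1; s1-x>s0; s1-y>s0

Count input length modulo 2: every symbol advances one step around the cycle s0 → s1 → s0. Accept at s1.
A 2-state machine:
        x   y  
>  s0   s1  s1 
 * s1   s0  s0 
(> = start, * = accepting)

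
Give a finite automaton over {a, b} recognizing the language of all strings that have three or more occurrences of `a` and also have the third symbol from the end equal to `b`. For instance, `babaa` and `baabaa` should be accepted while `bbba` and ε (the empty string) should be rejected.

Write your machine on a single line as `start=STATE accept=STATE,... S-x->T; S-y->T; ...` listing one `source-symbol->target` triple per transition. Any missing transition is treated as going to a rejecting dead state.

Build one automaton per condition and run them in lockstep. One (5 states) tracks the count of `a`s, saturating at 4; the other (15 states) tracks the last 3 symbols read. Each combined state is a pair, one component from each; accept when both components accept. Minimizing collapses redundant product states.
          a    b  
>  S0     S1   S0 
   S1     S2   S3 
   S2     S4   S5 
   S3     S6   S3 
   S4     S4   S7 
   S5     S8   S9 
   S6    S10   S5 
   S7     S8  S11 
   S8    S10  S12 
   S9    S13   S9 
 * S10    S4   S7 
   S11   S13  S14 
 * S12    S8  S11 
 * S13   S10  S12 
 * S14   S13  S14 
(> = start, * = accepting)

start=S0; accept=S10,S12,S13,S14; S0-a->S1; S0-b->S0; S1-a->S2; S1-b->S3; S2-a->S4; S2-b->S5; S3-a->S6; S3-b->S3; S4-a->S4; S4-b->S7; S5-a->S8; S5-b->S9; S6-a->S10; S6-b->S5; S7-a->S8; S7-b->S11; S8-a->S10; S8-b->S12; S9-a->S13; S9-b->S9; S10-a->S4; S10-b->S7; S11-a->S13; S11-b->S14; S12-a->S8; S12-b->S11; S13-a->S10; S13-b->S12; S14-a->S13; S14-b->S14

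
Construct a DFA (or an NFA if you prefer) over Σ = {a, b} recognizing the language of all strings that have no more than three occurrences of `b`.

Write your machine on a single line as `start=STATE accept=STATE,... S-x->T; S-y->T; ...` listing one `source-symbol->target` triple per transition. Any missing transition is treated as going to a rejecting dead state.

Only the number of `b`s matters, and only up to 4. Make a chain S0 → S1 → S2 → S3 → S4 advanced by each `b` (with S4 absorbing); every other symbol self-loops. The accepting set is {S0, S1, S2, S3}.
With 5 states:
        a   b  
>* S0   S0  S1 
 * S1   S1  S2 
 * S2   S2  S3 
 * S3   S3  S4 
   S4   S4  S4 
(> = start, * = accepting)

start=S0; accept=S0,S1,S2,S3; S0-a->S0; S0-b->S1; S1-a->S1; S1-b->S2; S2-a->S2; S2-b->S3; S3-a->S3; S3-b->S4; S4-a->S4; S4-b->S4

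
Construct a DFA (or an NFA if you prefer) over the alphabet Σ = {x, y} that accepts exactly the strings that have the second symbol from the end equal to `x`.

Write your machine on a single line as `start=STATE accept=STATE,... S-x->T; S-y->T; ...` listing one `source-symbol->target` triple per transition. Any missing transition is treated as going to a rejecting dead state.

Because acceptance depends on a position counted from the end, the machine has to buffer the most recent 2 symbols. Make each state the string of the last up-to-2 symbols read; on input `x` shift the window left and append `x`. Accept when the buffered window has length 2 and begins with `x`.
With 7 states:
       x  y 
>  A   B  C 
   B   D  E 
   C   F  G 
 * D   D  E 
 * E   F  G 
   F   D  E 
   G   F  G 
(> = start, * = accepting)

start=A; accept=D,E; A-x->B; A-y->C; B-x->D; B-y->E; C-x->F; C-y->G; D-x->D; D-y->E; E-x->F; E-y->G; F-x->D; F-y->E; G-x->F; G-y->G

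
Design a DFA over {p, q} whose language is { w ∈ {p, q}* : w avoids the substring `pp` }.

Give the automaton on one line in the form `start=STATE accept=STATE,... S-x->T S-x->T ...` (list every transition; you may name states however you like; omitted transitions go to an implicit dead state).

start=s0 accept=s0,s1 s0-p->s1 s0-q->s0 s1-p->s2 s1-q->s0 s2-p->s2 s2-q->s2

Track partial matches of the forbidden pattern `pp`. State s2 is a dead state reached once `pp` has occurred; every other state accepts. s0 means no part of `pp` is currently matched.
A 3-state machine:
        p   q  
>* s0   s1  s0 
 * s1   s2  s0 
   s2   s2  s2 
(> = start, * = accepting)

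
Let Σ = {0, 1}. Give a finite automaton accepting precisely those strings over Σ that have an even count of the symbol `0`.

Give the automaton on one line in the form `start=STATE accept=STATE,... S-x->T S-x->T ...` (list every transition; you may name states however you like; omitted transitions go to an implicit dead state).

Keep the running count of `0`s modulo 2: each `0` advances along the cycle S0 → S1 → S0 while other symbols loop. Accept at S0.
A 2-state machine:
        0   1  
>* S0   S1  S0 
   S1   S0  S1 
(> = start, * = accepting)

start=S0 accept=S0 S0-0->S1 S0-1->S0 S1-0->S0 S1-1->S1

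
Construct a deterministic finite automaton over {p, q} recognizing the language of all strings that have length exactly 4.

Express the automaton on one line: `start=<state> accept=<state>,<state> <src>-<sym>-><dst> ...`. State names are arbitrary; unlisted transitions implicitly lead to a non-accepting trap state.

We only need to distinguish lengths 0, 1, …, 4, and '>4'. Chain A → B → C → D → E → F on every symbol, with F looping. Accepting states: {E}.
       p  q 
>  A   B  B 
   B   C  C 
   C   D  D 
   D   E  E 
 * E   F  F 
   F   F  F 
(> = start, * = accepting)

start=A accept=E A-p->B A-q->B B-p->C B-q->C C-p->D C-q->D D-p->E D-q->E E-p->F E-q->F F-p->F F-q->F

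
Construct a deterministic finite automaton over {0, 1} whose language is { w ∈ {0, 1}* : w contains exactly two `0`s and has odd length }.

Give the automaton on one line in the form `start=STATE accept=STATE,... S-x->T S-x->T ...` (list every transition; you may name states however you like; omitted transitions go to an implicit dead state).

Run two small machines in parallel and take their product. One (4 states) tracks the count of `0`s, saturating at 3; the other (2 states) tracks the input length modulo 2. Each combined state is a pair, one component from each; accept when both components accept. Equivalent product states are then merged.
7 states suffice.
       0  1 
>  A   B  C 
   B   D  E 
   C   E  A 
   D   F  G 
   E   G  B 
   F   F  F 
 * G   F  D 
(> = start, * = accepting)

start=A accept=G A-0->B A-1->C B-0->D B-1->E C-0->E C-1->A D-0->F D-1->G E-0->G E-1->B F-0->F F-1->F G-0->F G-1->D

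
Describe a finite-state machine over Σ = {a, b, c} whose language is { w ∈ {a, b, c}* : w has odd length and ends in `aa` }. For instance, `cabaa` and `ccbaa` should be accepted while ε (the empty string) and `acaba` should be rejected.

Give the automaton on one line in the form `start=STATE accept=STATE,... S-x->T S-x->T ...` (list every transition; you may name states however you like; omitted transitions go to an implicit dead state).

start=s0 accept=s3 s0-a->s1 s0-b->s1 s0-c->s1 s1-a->s2 s1-b->s0 s1-c->s0 s2-a->s3 s2-b->s1 s2-c->s1 s3-a->s2 s3-b->s0 s3-c->s0

Run two small machines in parallel and take their product. One (2 states) tracks the input length modulo 2; the other (3 states) tracks how much of the suffix `aa` has currently been matched. Each combined state is a pair, one component from each; accept when both components accept. Minimizing collapses redundant product states.
A 4-state machine:
        a   b   c  
>  s0   s1  s1  s1 
   s1   s2  s0  s0 
   s2   s3  s1  s1 
 * s3   s2  s0  s0 
(> = start, * = accepting)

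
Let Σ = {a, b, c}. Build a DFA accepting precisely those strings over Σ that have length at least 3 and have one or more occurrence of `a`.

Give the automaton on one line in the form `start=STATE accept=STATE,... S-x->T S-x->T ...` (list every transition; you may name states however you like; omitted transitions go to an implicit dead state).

start=s0 accept=s6,s7,s9,s10 s0-a->s1 s0-b->s2 s0-c->s2 s1-a->s3 s1-b->s4 s1-c->s4 s2-a->s4 s2-b->s5 s2-c->s5 s3-a->s6 s3-b->s6 s3-c->s6 s4-a->s6 s4-b->s7 s4-c->s7 s5-a->s7 s5-b->s8 s5-c->s8 s6-a->s9 s6-b->s9 s6-c->s9 s7-a->s9 s7-b->s10 s7-c->s10 s8-a->s10 s8-b->s11 s8-c->s11 s9-a->s9 s9-b->s9 s9-c->s9 s10-a->s9 s10-b->s10 s10-c->s10 s11-a->s10 s11-b->s11 s11-c->s11

Run two small machines in parallel and take their product. One (5 states) tracks the input length, saturating at 4; the other (3 states) tracks the count of `a`s, saturating at 2. Each combined state is a pair, one component from each; accept when both components accept.
With 12 states:
          a    b    c  
>  s0     s1   s2   s2 
   s1     s3   s4   s4 
   s2     s4   s5   s5 
   s3     s6   s6   s6 
   s4     s6   s7   s7 
   s5     s7   s8   s8 
 * s6     s9   s9   s9 
 * s7     s9  s10  s10 
   s8    s10  s11  s11 
 * s9     s9   s9   s9 
 * s10    s9  s10  s10 
   s11   s10  s11  s11 
(> = start, * = accepting)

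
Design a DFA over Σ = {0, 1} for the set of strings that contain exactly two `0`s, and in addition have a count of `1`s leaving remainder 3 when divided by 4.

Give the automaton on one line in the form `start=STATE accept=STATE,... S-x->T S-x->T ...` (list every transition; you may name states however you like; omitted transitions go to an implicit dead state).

start=q0 accept=q14 q0-0->q1 q0-1->q2 q1-0->q3 q1-1->q4 q2-0->q4 q2-1->q5 q3-0->q6 q3-1->q7 q4-0->q7 q4-1->q8 q5-0->q8 q5-1->q9 q6-0->q6 q6-1->q10 q7-0->q10 q7-1->q11 q8-0->q11 q8-1->q12 q9-0->q12 q9-1->q0 q10-0->q10 q10-1->q13 q11-0->q13 q11-1->q14 q12-0->q14 q12-1->q1 q13-0->q13 q13-1->q15 q14-0->q15 q14-1->q3 q15-0->q15 q15-1->q6

Handle the two conditions separately and then intersect. One (4 states) tracks the count of `0`s, saturating at 3; the other (4 states) tracks the count of `1`s modulo 4. Each combined state is a pair, one component from each; accept when both components accept.
16 states suffice.
          0    1  
>  q0     q1   q2 
   q1     q3   q4 
   q2     q4   q5 
   q3     q6   q7 
   q4     q7   q8 
   q5     q8   q9 
   q6     q6  q10 
   q7    q10  q11 
   q8    q11  q12 
   q9    q12   q0 
   q10   q10  q13 
   q11   q13  q14 
   q12   q14   q1 
   q13   q13  q15 
 * q14   q15   q3 
   q15   q15   q6 
(> = start, * = accepting)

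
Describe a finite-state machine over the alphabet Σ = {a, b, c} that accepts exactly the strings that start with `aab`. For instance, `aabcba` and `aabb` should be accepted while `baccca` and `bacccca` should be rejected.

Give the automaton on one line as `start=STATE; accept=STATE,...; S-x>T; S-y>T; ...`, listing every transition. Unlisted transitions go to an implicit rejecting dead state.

start=q0; accept=q3; q0-a>q1; q0-b>q4; q0-c>q4; q1-a>q2; q1-b>q4; q1-c>q4; q2-a>q4; q2-b>q3; q2-c>q4; q3-a>q3; q3-b>q3; q3-c>q3; q4-a>q4; q4-b>q4; q4-c>q4

Check the first 3 symbols one by one: q0 through q2 record how many have matched `aab` so far; any wrong symbol goes to the dead state q4. After all 3 match we enter the accepting sink q3.
5 states suffice.
        a   b   c  
>  q0   q1  q4  q4 
   q1   q2  q4  q4 
   q2   q4  q3  q4 
 * q3   q3  q3  q3 
   q4   q4  q4  q4 
(> = start, * = accepting)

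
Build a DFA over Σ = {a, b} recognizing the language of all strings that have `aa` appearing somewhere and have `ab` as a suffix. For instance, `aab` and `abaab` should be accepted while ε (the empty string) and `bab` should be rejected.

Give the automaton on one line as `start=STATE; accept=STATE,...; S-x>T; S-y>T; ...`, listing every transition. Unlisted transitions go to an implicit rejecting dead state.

start=q0; accept=q4; q0-a>q1; q0-b>q0; q1-a>q2; q1-b>q3; q2-a>q2; q2-b>q4; q3-a>q1; q3-b>q0; q4-a>q2; q4-b>q5; q5-a>q2; q5-b>q5

Handle the two conditions separately and then intersect. One (3 states) tracks whether and how much of `aa` has been seen; the other (3 states) tracks how much of the suffix `ab` has currently been matched. Each combined state is a pair, one component from each; accept when both components accept.
With 6 states:
        a   b  
>  q0   q1  q0 
   q1   q2  q3 
   q2   q2  q4 
   q3   q1  q0 
 * q4   q2  q5 
   q5   q2  q5 
(> = start, * = accepting)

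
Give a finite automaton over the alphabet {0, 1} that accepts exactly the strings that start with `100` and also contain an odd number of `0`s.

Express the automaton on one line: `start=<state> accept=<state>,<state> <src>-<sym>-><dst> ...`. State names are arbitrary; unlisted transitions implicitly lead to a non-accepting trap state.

Run two small machines in parallel and take their product. The first has 5 states tracking whether the input so far still matches the prefix `100`; the second has 2 states tracking the count of `0`s modulo 2. A product state is a pair (one from each), accepting exactly when both do. After merging equivalent states the machine shrinks.
        0   1  
>  q0   q1  q2 
   q1   q1  q1 
   q2   q3  q1 
   q3   q4  q1 
   q4   q5  q4 
 * q5   q4  q5 
(> = start, * = accepting)

start=q0 accept=q5 q0-0->q1 q0-1->q2 q1-0->q1 q1-1->q1 q2-0->q3 q2-1->q1 q3-0->q4 q3-1->q1 q4-0->q5 q4-1->q4 q5-0->q4 q5-1->q5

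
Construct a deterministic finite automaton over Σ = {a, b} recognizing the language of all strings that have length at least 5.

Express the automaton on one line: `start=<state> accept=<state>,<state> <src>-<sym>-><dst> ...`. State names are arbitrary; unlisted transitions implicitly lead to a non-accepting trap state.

start=s0 accept=s5,s6 s0-a->s1 s0-b->s1 s1-a->s2 s1-b->s2 s2-a->s3 s2-b->s3 s3-a->s4 s3-b->s4 s4-a->s5 s4-b->s5 s5-a->s6 s5-b->s6 s6-a->s6 s6-b->s6

We only need to distinguish lengths 0, 1, …, 5, and '>5'. Chain s0 → s1 → s2 → s3 → s4 → s5 → s6 on every symbol, with s6 looping. Accepting states: {s5, s6}.
A 7-state machine:
        a   b  
>  s0   s1  s1 
   s1   s2  s2 
   s2   s3  s3 
   s3   s4  s4 
   s4   s5  s5 
 * s5   s6  s6 
 * s6   s6  s6 
(> = start, * = accepting)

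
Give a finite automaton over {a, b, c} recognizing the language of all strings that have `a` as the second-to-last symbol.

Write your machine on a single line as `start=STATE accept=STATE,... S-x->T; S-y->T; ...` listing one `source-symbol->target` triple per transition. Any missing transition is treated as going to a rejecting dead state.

start=q0; accept=q4,q5,q6; q0-a->q1; q0-b->q2; q0-c->q3; q1-a->q4; q1-b->q5; q1-c->q6; q2-a->q7; q2-b->q8; q2-c->q9; q3-a->q10; q3-b->q11; q3-c->q12; q4-a->q4; q4-b->q5; q4-c->q6; q5-a->q7; q5-b->q8; q5-c->q9; q6-a->q10; q6-b->q11; q6-c->q12; q7-a->q4; q7-b->q5; q7-c->q6; q8-a->q7; q8-b->q8; q8-c->q9; q9-a->q10; q9-b->q11; q9-c->q12; q10-a->q4; q10-b->q5; q10-c->q6; q11-a->q7; q11-b->q8; q11-c->q9; q12-a->q10; q12-b->q11; q12-c->q12

A DFA must remember the last 2 symbols (since which symbol is second-to-last isn't known until the input ends). Use one state per possible window of the last ≤2 symbols; accept from those whose window starts with `a`.
A 13-state machine:
          a    b    c  
>  q0     q1   q2   q3 
   q1     q4   q5   q6 
   q2     q7   q8   q9 
   q3    q10  q11  q12 
 * q4     q4   q5   q6 
 * q5     q7   q8   q9 
 * q6    q10  q11  q12 
   q7     q4   q5   q6 
   q8     q7   q8   q9 
   q9    q10  q11  q12 
   q10    q4   q5   q6 
   q11    q7   q8   q9 
   q12   q10  q11  q12 
(> = start, * = accepting)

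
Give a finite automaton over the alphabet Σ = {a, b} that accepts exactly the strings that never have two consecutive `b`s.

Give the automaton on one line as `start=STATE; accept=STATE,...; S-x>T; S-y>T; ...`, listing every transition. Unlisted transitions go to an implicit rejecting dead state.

Track partial matches of the forbidden pattern `bb`. State S2 is a dead state reached once `bb` has occurred; every other state accepts. S0 means no part of `bb` is currently matched.
With 3 states:
        a   b  
>* S0   S0  S1 
 * S1   S0  S2 
   S2   S2  S2 
(> = start, * = accepting)

start=S0; accept=S0,S1; S0-a>S0; S0-b>S1; S1-a>S0; S1-b>S2; S2-a>S2; S2-b>S2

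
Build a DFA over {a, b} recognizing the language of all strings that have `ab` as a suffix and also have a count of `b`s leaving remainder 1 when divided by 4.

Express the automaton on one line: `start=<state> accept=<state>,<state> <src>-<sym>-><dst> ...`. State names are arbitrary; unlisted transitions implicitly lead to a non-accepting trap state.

Build one automaton per condition and run them in lockstep. One (3 states) tracks how much of the suffix `ab` has currently been matched; the other (4 states) tracks the count of `b`s modulo 4. Each combined state is a pair, one component from each; accept when both components accept. Equivalent product states are then merged.
6 states suffice.
        a   b  
>  S0   S1  S2 
   S1   S1  S3 
   S2   S2  S4 
 * S3   S2  S4 
   S4   S4  S5 
   S5   S5  S0 
(> = start, * = accepting)

start=S0 accept=S3 S0-a->S1 S0-b->S2 S1-a->S1 S1-b->S3 S2-a->S2 S2-b->S4 S3-a->S2 S3-b->S4 S4-a->S4 S4-b->S5 S5-a->S5 S5-b->S0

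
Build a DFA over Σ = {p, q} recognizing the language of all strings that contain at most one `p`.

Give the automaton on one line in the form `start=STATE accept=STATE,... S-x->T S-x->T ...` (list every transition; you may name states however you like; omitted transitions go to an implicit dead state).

Only the number of `p`s matters, and only up to 2. Make a chain s0 → s1 → s2 advanced by each `p` (with s2 absorbing); every other symbol self-loops. The accepting set is {s0, s1}.
3 states suffice.
        p   q  
>* s0   s1  s0 
 * s1   s2  s1 
   s2   s2  s2 
(> = start, * = accepting)

start=s0 accept=s0,s1 s0-p->s1 s0-q->s0 s1-p->s2 s1-q->s1 s2-p->s2 s2-q->s2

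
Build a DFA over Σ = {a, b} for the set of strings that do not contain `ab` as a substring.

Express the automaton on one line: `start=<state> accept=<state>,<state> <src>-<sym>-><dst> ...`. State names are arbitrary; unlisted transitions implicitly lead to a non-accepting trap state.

start=s0 accept=s0,s1 s0-a->s1 s0-b->s0 s1-a->s1 s1-b->s2 s2-a->s2 s2-b->s2

Track partial matches of the forbidden pattern `ab`. State s2 is a dead state reached once `ab` has occurred; every other state accepts. s0 means no part of `ab` is currently matched.
With 3 states:
        a   b  
>* s0   s1  s0 
 * s1   s1  s2 
   s2   s2  s2 
(> = start, * = accepting)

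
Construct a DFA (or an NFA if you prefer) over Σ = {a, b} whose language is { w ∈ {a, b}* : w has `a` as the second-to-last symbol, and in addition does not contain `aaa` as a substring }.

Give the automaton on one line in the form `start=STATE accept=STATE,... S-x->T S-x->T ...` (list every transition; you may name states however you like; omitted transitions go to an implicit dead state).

start=s0 accept=s2,s3 s0-a->s1 s0-b->s0 s1-a->s2 s1-b->s3 s2-a->s4 s2-b->s3 s3-a->s1 s3-b->s0 s4-a->s4 s4-b->s4

Run two small machines in parallel and take their product. One (7 states) tracks the last 2 symbols read; the other (4 states) tracks partial matches of the forbidden pattern `aaa`. Each combined state is a pair, one component from each; accept when both components accept. After merging equivalent states the machine shrinks.
A 5-state machine:
        a   b  
>  s0   s1  s0 
   s1   s2  s3 
 * s2   s4  s3 
 * s3   s1  s0 
   s4   s4  s4 
(> = start, * = accepting)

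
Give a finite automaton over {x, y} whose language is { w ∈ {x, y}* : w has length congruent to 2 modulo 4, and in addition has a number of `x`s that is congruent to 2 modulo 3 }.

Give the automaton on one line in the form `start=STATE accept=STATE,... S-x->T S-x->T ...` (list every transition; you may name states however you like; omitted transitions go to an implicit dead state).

Build one automaton per condition and run them in lockstep. One (4 states) tracks the input length modulo 4; the other (3 states) tracks the count of `x`s modulo 3. Each combined state is a pair, one component from each; accept when both components accept.
A 12-state machine:
          x    y  
>  q0     q1   q2 
   q1     q3   q4 
   q2     q4   q5 
 * q3     q6   q7 
   q4     q7   q8 
   q5     q8   q6 
   q6     q9   q0 
   q7     q0  q10 
   q8    q10   q9 
   q9    q11   q1 
   q10    q2  q11 
   q11    q5   q3 
(> = start, * = accepting)

start=q0 accept=q3 q0-x->q1 q0-y->q2 q1-x->q3 q1-y->q4 q2-x->q4 q2-y->q5 q3-x->q6 q3-y->q7 q4-x->q7 q4-y->q8 q5-x->q8 q5-y->q6 q6-x->q9 q6-y->q0 q7-x->q0 q7-y->q10 q8-x->q10 q8-y->q9 q9-x->q11 q9-y->q1 q10-x->q2 q10-y->q11 q11-x->q5 q11-y->q3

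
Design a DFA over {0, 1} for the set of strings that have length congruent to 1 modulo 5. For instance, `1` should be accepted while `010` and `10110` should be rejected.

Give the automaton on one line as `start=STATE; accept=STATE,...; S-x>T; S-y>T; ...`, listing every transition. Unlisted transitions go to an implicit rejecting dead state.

Only the length mod 5 matters, so use a 5-cycle: from any state, every input symbol moves to the next state, wrapping E back to A. Mark B accepting.
With 5 states:
       0  1 
>  A   B  B 
 * B   C  C 
   C   D  D 
   D   E  E 
   E   A  A 
(> = start, * = accepting)

start=A; accept=B; A-0>B; A-1>B; B-0>C; B-1>C; C-0>D; C-1>D; D-0>E; D-1>E; E-0>A; E-1>A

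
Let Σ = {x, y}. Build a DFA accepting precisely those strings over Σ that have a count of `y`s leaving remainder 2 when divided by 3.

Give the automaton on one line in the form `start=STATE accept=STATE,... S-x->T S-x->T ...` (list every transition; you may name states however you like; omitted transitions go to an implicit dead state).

start=q0 accept=q2 q0-x->q0 q0-y->q1 q1-x->q1 q1-y->q2 q2-x->q2 q2-y->q0

Keep the running count of `y`s modulo 3: each `y` advances along the cycle q0 → q1 → q2 → q0 while other symbols loop. Accept at q2.
With 3 states:
        x   y  
>  q0   q0  q1 
   q1   q1  q2 
 * q2   q2  q0 
(> = start, * = accepting)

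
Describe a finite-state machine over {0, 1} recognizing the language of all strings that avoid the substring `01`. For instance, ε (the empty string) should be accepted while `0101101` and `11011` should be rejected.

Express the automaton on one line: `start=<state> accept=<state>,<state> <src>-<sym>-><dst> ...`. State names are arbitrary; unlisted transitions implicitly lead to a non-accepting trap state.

start=A accept=A,B A-0->B A-1->A B-0->B B-1->C C-0->C C-1->C

This is the complement of 'contains `01`'. Use the same substring-matching states — A through C holding how much of `01` has just been matched — but flip the accepting set: everything except the trap C accepts.
A 3-state machine:
       0  1 
>* A   B  A 
 * B   B  C 
   C   C  C 
(> = start, * = accepting)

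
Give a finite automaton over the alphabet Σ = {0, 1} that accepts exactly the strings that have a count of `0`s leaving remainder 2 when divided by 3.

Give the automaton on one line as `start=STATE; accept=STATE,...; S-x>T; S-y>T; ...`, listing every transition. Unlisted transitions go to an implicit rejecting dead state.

start=A; accept=C; A-0>B; A-1>A; B-0>C; B-1>B; C-0>A; C-1>C

The only thing that matters is how many `0`s have appeared, reduced mod 3. Use one state per residue: A for 0, …, C for 2. Reading `0` moves to the next residue; anything else stays put. C is accepting.
       0  1 
>  A   B  A 
   B   C  B 
 * C   A  C 
(> = start, * = accepting)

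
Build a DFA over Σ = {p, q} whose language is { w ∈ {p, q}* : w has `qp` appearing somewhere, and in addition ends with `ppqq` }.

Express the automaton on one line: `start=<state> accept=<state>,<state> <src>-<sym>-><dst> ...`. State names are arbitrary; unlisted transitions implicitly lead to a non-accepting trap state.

start=s0 accept=s5 s0-p->s0 s0-q->s1 s1-p->s2 s1-q->s1 s2-p->s3 s2-q->s1 s3-p->s3 s3-q->s4 s4-p->s2 s4-q->s5 s5-p->s2 s5-q->s1

Handle the two conditions separately and then intersect. The first has 3 states tracking whether and how much of `qp` has been seen; the second has 5 states tracking how much of the suffix `ppqq` has currently been matched. A product state is a pair (one from each), accepting exactly when both do. Equivalent product states are then merged.
        p   q  
>  s0   s0  s1 
   s1   s2  s1 
   s2   s3  s1 
   s3   s3  s4 
   s4   s2  s5 
 * s5   s2  s1 
(> = start, * = accepting)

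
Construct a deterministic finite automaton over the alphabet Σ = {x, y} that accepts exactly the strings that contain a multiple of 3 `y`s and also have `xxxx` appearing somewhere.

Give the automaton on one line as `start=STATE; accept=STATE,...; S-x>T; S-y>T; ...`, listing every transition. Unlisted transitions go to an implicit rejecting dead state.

start=q0; accept=q9; q0-x>q1; q0-y>q2; q1-x>q3; q1-y>q2; q2-x>q4; q2-y>q5; q3-x>q6; q3-y>q2; q4-x>q7; q4-y>q5; q5-x>q8; q5-y>q0; q6-x>q9; q6-y>q2; q7-x>q10; q7-y>q5; q8-x>q11; q8-y>q0; q9-x>q9; q9-y>q12; q10-x>q12; q10-y>q5; q11-x>q13; q11-y>q0; q12-x>q12; q12-y>q14; q13-x>q14; q13-y>q0; q14-x>q14; q14-y>q9

Handle the two conditions separately and then intersect. The first has 3 states tracking the count of `y`s modulo 3; the second has 5 states tracking whether and how much of `xxxx` has been seen. A product state is a pair (one from each), accepting exactly when both do.
A 15-state machine:
          x    y  
>  q0     q1   q2 
   q1     q3   q2 
   q2     q4   q5 
   q3     q6   q2 
   q4     q7   q5 
   q5     q8   q0 
   q6     q9   q2 
   q7    q10   q5 
   q8    q11   q0 
 * q9     q9  q12 
   q10   q12   q5 
   q11   q13   q0 
   q12   q12  q14 
   q13   q14   q0 
   q14   q14   q9 
(> = start, * = accepting)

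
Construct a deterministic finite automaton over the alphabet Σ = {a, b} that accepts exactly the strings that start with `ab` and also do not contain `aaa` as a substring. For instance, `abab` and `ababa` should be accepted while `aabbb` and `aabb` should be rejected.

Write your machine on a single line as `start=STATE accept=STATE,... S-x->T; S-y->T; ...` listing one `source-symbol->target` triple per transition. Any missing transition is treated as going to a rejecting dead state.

start=q0; accept=q3,q4,q5; q0-a->q1; q0-b->q2; q1-a->q2; q1-b->q3; q2-a->q2; q2-b->q2; q3-a->q4; q3-b->q3; q4-a->q5; q4-b->q3; q5-a->q2; q5-b->q3

Handle the two conditions separately and then intersect. The first has 4 states tracking whether the input so far still matches the prefix `ab`; the second has 4 states tracking partial matches of the forbidden pattern `aaa`. A product state is a pair (one from each), accepting exactly when both do. Equivalent product states are then merged.
With 6 states:
        a   b  
>  q0   q1  q2 
   q1   q2  q3 
   q2   q2  q2 
 * q3   q4  q3 
 * q4   q5  q3 
 * q5   q2  q3 
(> = start, * = accepting)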